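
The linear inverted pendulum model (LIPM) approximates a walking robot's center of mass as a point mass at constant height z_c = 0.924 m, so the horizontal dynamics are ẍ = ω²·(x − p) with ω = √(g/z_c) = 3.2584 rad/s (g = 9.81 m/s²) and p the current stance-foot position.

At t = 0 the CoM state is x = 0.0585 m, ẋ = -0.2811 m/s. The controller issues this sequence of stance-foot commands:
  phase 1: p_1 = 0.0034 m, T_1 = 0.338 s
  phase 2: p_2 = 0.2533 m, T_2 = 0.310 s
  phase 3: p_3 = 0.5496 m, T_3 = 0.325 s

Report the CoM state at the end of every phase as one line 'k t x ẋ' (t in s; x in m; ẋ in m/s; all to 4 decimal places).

1 0.3380 -0.0200 -0.2293
2 0.6480 -0.2555 -1.4170
3 0.9730 -1.3023 -5.6158

phase 1: p=0.0034, T=0.338, ωT=1.101339, cosh=1.670309, sinh=1.337883; start (x,ẋ)=(0.058500, -0.281100) → end (x,ẋ)=(-0.019984, -0.229323)
phase 2: p=0.2533, T=0.310, ωT=1.010104, cosh=1.555034, sinh=1.190853; start (x,ẋ)=(-0.019984, -0.229323) → end (x,ẋ)=(-0.255477, -1.417023)
phase 3: p=0.5496, T=0.325, ωT=1.058980, cosh=1.615119, sinh=1.268310; start (x,ẋ)=(-0.255477, -1.417023) → end (x,ẋ)=(-1.302262, -5.615772)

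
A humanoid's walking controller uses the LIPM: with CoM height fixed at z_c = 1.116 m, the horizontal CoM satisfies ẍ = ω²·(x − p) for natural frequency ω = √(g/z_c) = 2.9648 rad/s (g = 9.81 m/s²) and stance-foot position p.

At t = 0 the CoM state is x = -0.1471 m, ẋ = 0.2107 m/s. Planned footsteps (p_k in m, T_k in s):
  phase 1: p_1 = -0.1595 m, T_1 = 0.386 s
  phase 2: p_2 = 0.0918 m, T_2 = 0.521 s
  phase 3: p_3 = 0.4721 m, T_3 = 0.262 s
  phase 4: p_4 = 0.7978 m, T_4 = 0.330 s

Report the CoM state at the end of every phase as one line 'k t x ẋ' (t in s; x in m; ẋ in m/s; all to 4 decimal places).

1 0.3860 -0.0378 0.4163
2 0.9070 0.0884 0.1607
3 1.1690 0.0131 -0.7636
4 1.4990 -0.6875 -3.8162

phase 1: p=-0.1595, T=0.386, ωT=1.144413, cosh=1.729504, sinh=1.411093; start (x,ẋ)=(-0.147100, 0.210700) → end (x,ẋ)=(-0.037772, 0.416283)
phase 2: p=0.0918, T=0.521, ωT=1.544661, cosh=2.449883, sinh=2.236499; start (x,ẋ)=(-0.037772, 0.416283) → end (x,ẋ)=(0.088388, 0.160684)
phase 3: p=0.4721, T=0.262, ωT=0.776778, cosh=1.317170, sinh=0.857284; start (x,ẋ)=(0.088388, 0.160684) → end (x,ẋ)=(0.013149, -0.763623)
phase 4: p=0.7978, T=0.330, ωT=0.978384, cosh=1.518036, sinh=1.142118; start (x,ẋ)=(0.013149, -0.763623) → end (x,ẋ)=(-0.687497, -3.816156)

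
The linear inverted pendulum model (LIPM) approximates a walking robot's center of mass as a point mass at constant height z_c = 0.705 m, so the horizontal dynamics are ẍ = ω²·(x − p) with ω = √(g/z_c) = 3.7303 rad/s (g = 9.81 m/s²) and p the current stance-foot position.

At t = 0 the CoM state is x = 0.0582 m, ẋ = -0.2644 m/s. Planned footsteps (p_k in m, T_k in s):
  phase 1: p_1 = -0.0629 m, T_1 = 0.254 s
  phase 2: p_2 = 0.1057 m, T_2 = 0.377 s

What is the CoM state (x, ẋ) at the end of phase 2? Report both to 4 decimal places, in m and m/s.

phase 1: p=-0.0629, T=0.254, ωT=0.947496, cosh=1.483477, sinh=1.095767; start (x,ẋ)=(0.058200, -0.264400) → end (x,ẋ)=(0.039082, 0.102769)
phase 2: p=0.1057, T=0.377, ωT=1.406323, cosh=2.162983, sinh=1.917940; start (x,ẋ)=(0.039082, 0.102769) → end (x,ẋ)=(0.014446, -0.254328)

x = 0.0144, ẋ = -0.2543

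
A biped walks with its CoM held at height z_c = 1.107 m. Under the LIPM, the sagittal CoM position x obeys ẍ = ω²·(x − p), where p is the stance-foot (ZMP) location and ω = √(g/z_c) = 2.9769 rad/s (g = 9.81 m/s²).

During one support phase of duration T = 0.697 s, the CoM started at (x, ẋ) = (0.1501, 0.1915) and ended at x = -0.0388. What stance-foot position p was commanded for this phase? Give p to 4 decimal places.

p = 0.2949

ωT = 2.9769·0.697 = 2.074899; cosh(ωT) = 4.044657, sinh(ωT) = 3.919088
x(T) = p + (x₀−p)·cosh(ωT) + (ẋ₀/ω)·sinh(ωT) ⇒ p·(1 − cosh) = x(T) − x₀·cosh − (ẋ₀/ω)·sinh
numerator   = -0.0388 − (0.1501)·4.044657 − (0.1915/2.9769)·3.919088 = -0.898013
denominator = 1 − 4.044657 = -3.044657
p = -0.898013 / -3.044657 = 0.2949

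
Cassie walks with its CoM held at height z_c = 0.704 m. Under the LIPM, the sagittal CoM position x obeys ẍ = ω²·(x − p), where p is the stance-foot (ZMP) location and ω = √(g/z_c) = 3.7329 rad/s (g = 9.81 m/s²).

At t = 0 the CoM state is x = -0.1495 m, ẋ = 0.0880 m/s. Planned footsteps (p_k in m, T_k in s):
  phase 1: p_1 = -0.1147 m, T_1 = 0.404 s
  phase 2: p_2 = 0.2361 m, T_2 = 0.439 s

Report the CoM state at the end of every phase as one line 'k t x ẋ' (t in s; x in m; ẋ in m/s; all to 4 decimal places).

1 0.4040 -0.1465 -0.0706
2 0.8430 -0.8329 -3.7267

phase 1: p=-0.1147, T=0.404, ωT=1.508092, cosh=2.369716, sinh=2.148384; start (x,ẋ)=(-0.149500, 0.088000) → end (x,ẋ)=(-0.146520, -0.070551)
phase 2: p=0.2361, T=0.439, ωT=1.638743, cosh=2.671459, sinh=2.477235; start (x,ẋ)=(-0.146520, -0.070551) → end (x,ẋ)=(-0.832872, -3.726662)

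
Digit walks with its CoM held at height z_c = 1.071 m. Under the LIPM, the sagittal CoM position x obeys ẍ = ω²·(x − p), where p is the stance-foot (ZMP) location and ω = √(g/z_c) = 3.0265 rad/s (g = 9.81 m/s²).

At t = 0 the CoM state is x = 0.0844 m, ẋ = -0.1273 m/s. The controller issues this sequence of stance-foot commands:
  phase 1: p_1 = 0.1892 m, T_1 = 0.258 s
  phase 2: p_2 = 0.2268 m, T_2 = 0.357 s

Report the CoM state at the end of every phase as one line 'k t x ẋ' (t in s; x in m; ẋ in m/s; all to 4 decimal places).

1 0.2580 0.0145 -0.4417
2 0.6150 -0.3122 -1.5630

phase 1: p=0.1892, T=0.258, ωT=0.780837, cosh=1.320661, sinh=0.862638; start (x,ẋ)=(0.084400, -0.127300) → end (x,ẋ)=(0.014511, -0.441729)
phase 2: p=0.2268, T=0.357, ωT=1.080461, cosh=1.642738, sinh=1.303298; start (x,ẋ)=(0.014511, -0.441729) → end (x,ẋ)=(-0.312157, -1.563006)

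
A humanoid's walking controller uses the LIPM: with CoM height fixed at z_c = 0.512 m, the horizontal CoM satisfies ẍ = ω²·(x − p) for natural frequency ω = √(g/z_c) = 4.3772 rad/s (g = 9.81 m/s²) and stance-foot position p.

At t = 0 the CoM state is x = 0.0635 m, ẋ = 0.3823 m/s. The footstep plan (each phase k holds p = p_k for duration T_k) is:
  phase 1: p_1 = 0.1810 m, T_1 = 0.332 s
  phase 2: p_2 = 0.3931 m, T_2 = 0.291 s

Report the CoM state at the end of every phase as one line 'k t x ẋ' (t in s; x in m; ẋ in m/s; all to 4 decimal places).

phase 1: p=0.1810, T=0.332, ωT=1.453230, cosh=2.255361, sinh=2.021547; start (x,ẋ)=(0.063500, 0.382300) → end (x,ẋ)=(0.092555, -0.177500)
phase 2: p=0.3931, T=0.291, ωT=1.273765, cosh=1.927031, sinh=1.647254; start (x,ẋ)=(0.092555, -0.177500) → end (x,ẋ)=(-0.252857, -2.509087)

1 0.3320 0.0926 -0.1775
2 0.6230 -0.2529 -2.5091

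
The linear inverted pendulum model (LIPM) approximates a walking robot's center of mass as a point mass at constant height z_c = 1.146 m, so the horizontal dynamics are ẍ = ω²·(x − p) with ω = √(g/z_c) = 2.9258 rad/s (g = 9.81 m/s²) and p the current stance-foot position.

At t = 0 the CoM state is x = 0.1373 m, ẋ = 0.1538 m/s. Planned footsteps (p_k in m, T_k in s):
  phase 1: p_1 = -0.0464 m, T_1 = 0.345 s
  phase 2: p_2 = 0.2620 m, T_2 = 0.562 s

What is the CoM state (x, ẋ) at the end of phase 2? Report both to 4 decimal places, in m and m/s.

x = 1.1167, ẋ = 2.6481

phase 1: p=-0.0464, T=0.345, ωT=1.009401, cosh=1.554197, sinh=1.189760; start (x,ẋ)=(0.137300, 0.153800) → end (x,ẋ)=(0.301648, 0.878495)
phase 2: p=0.2620, T=0.562, ωT=1.644300, cosh=2.685265, sinh=2.492117; start (x,ẋ)=(0.301648, 0.878495) → end (x,ẋ)=(1.116743, 2.648082)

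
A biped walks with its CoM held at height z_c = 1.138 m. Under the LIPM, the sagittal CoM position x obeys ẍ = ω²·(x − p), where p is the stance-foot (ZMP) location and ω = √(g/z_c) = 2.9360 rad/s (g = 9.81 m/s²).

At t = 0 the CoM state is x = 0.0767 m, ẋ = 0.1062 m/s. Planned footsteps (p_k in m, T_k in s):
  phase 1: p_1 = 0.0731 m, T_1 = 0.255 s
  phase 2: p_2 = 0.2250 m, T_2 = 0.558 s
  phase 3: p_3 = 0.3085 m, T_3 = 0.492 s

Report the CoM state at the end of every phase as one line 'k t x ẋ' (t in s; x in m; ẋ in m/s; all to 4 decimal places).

phase 1: p=0.0731, T=0.255, ωT=0.748680, cosh=1.293599, sinh=0.820608; start (x,ẋ)=(0.076700, 0.106200) → end (x,ẋ)=(0.107440, 0.146054)
phase 2: p=0.2250, T=0.558, ωT=1.638288, cosh=2.670332, sinh=2.476019; start (x,ẋ)=(0.107440, 0.146054) → end (x,ẋ)=(0.034247, -0.464603)
phase 3: p=0.3085, T=0.492, ωT=1.444512, cosh=2.237822, sinh=2.001961; start (x,ẋ)=(0.034247, -0.464603) → end (x,ẋ)=(-0.622028, -2.651694)

1 0.2550 0.1074 0.1461
2 0.8130 0.0342 -0.4646
3 1.3050 -0.6220 -2.6517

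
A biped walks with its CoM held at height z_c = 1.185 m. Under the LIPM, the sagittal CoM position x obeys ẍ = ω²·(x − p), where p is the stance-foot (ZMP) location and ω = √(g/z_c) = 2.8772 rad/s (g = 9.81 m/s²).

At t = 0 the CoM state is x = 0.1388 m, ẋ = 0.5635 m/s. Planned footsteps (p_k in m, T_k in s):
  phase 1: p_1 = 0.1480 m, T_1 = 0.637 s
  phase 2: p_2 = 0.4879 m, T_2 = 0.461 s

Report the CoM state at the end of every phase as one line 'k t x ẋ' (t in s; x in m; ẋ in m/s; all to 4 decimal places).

phase 1: p=0.1480, T=0.637, ωT=1.832776, cosh=3.205594, sinh=3.045625; start (x,ẋ)=(0.138800, 0.563500) → end (x,ẋ)=(0.714995, 1.725734)
phase 2: p=0.4879, T=0.461, ωT=1.326389, cosh=2.016425, sinh=1.750991; start (x,ẋ)=(0.714995, 1.725734) → end (x,ẋ)=(1.996057, 4.623903)

1 0.6370 0.7150 1.7257
2 1.0980 1.9961 4.6239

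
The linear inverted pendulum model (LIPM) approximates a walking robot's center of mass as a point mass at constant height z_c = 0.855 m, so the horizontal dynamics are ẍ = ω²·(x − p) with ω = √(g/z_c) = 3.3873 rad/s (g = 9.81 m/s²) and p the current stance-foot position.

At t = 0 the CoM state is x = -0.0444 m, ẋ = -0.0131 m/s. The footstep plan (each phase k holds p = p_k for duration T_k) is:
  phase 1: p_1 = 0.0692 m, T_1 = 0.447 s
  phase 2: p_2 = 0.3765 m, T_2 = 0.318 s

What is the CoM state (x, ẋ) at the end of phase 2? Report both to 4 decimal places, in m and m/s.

phase 1: p=0.0692, T=0.447, ωT=1.514123, cosh=2.382717, sinh=2.162716; start (x,ẋ)=(-0.044400, -0.013100) → end (x,ẋ)=(-0.209841, -0.863421)
phase 2: p=0.3765, T=0.318, ωT=1.077161, cosh=1.638447, sinh=1.297886; start (x,ẋ)=(-0.209841, -0.863421) → end (x,ẋ)=(-0.915018, -3.992416)

x = -0.9150, ẋ = -3.9924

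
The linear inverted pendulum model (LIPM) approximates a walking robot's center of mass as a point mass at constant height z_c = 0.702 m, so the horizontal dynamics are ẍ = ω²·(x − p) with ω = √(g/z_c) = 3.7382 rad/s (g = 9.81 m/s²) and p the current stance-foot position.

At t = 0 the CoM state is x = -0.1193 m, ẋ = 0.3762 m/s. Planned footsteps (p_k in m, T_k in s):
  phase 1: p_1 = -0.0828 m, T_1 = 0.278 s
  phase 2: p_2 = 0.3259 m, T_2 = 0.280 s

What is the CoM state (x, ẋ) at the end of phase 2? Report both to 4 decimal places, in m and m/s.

phase 1: p=-0.0828, T=0.278, ωT=1.039220, cosh=1.590370, sinh=1.236640; start (x,ẋ)=(-0.119300, 0.376200) → end (x,ẋ)=(-0.016397, 0.429565)
phase 2: p=0.3259, T=0.280, ωT=1.046696, cosh=1.599660, sinh=1.248565; start (x,ẋ)=(-0.016397, 0.429565) → end (x,ẋ)=(-0.078184, -0.910475)

x = -0.0782, ẋ = -0.9105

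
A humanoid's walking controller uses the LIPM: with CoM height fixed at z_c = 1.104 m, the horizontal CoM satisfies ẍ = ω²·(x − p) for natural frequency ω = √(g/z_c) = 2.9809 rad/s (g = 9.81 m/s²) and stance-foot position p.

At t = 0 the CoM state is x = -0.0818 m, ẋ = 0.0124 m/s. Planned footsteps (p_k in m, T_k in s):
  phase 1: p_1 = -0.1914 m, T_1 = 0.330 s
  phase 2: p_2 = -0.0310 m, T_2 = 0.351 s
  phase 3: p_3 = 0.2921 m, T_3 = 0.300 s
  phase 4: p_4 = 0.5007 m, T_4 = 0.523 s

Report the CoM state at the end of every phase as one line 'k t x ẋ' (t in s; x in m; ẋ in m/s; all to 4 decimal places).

phase 1: p=-0.1914, T=0.330, ωT=0.983697, cosh=1.524126, sinh=1.150199; start (x,ẋ)=(-0.081800, 0.012400) → end (x,ẋ)=(-0.019571, 0.394677)
phase 2: p=-0.0310, T=0.351, ωT=1.046296, cosh=1.599161, sinh=1.247925; start (x,ẋ)=(-0.019571, 0.394677) → end (x,ẋ)=(0.152504, 0.673666)
phase 3: p=0.2921, T=0.300, ωT=0.894270, cosh=1.427228, sinh=1.018322; start (x,ẋ)=(0.152504, 0.673666) → end (x,ẋ)=(0.323000, 0.537730)
phase 4: p=0.5007, T=0.523, ωT=1.559011, cosh=2.482230, sinh=2.271886; start (x,ẋ)=(0.323000, 0.537730) → end (x,ẋ)=(0.469437, 0.131336)

1 0.3300 -0.0196 0.3947
2 0.6810 0.1525 0.6737
3 0.9810 0.3230 0.5377
4 1.5040 0.4694 0.1313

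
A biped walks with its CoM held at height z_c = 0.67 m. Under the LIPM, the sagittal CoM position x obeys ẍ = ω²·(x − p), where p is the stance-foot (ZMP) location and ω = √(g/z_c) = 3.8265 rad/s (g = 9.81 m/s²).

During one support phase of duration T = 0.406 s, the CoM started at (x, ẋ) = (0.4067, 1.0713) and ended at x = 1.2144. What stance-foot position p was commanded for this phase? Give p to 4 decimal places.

p = 0.2874

ωT = 3.8265·0.406 = 1.553559; cosh(ωT) = 2.469881, sinh(ωT) = 2.258387
x(T) = p + (x₀−p)·cosh(ωT) + (ẋ₀/ω)·sinh(ωT) ⇒ p·(1 − cosh) = x(T) − x₀·cosh − (ẋ₀/ω)·sinh
numerator   = 1.2144 − (0.4067)·2.469881 − (1.0713/3.8265)·2.258387 = -0.422378
denominator = 1 − 2.469881 = -1.469881
p = -0.422378 / -1.469881 = 0.2874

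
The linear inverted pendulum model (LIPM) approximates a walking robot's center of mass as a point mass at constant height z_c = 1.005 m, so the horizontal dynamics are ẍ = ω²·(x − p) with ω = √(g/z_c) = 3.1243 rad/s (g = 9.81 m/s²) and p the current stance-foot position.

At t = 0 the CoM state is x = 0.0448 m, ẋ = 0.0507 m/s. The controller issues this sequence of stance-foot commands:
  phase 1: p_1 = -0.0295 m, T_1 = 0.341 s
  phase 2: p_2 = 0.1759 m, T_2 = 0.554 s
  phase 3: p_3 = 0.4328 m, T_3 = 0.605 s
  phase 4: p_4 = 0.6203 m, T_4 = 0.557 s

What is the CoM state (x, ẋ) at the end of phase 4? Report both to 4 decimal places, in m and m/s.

x = 1.3227, ẋ = 2.3214

phase 1: p=-0.0295, T=0.341, ωT=1.065386, cosh=1.623277, sinh=1.278683; start (x,ẋ)=(0.044800, 0.050700) → end (x,ẋ)=(0.111859, 0.379128)
phase 2: p=0.1759, T=0.554, ωT=1.730862, cosh=2.911325, sinh=2.734194; start (x,ẋ)=(0.111859, 0.379128) → end (x,ẋ)=(0.321246, 0.556702)
phase 3: p=0.4328, T=0.605, ωT=1.890201, cosh=3.385872, sinh=3.234831; start (x,ẋ)=(0.321246, 0.556702) → end (x,ẋ)=(0.631491, 0.757496)
phase 4: p=0.6203, T=0.557, ωT=1.740235, cosh=2.937081, sinh=2.761602; start (x,ẋ)=(0.631491, 0.757496) → end (x,ẋ)=(1.322726, 2.321380)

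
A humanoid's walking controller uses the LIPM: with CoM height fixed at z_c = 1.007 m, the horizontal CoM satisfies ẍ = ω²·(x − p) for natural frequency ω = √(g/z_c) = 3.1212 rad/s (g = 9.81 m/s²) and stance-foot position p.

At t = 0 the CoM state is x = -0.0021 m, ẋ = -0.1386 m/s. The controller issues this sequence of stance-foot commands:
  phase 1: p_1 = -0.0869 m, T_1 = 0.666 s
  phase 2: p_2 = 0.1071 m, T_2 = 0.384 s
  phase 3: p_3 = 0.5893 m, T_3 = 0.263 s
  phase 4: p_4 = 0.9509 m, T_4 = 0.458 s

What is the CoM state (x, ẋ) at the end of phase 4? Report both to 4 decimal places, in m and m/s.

phase 1: p=-0.0869, T=0.666, ωT=2.078719, cosh=4.059657, sinh=3.934567; start (x,ẋ)=(-0.002100, -0.138600) → end (x,ẋ)=(0.082641, 0.478724)
phase 2: p=0.1071, T=0.384, ωT=1.198541, cosh=1.808455, sinh=1.506821; start (x,ẋ)=(0.082641, 0.478724) → end (x,ẋ)=(0.293980, 0.750715)
phase 3: p=0.5893, T=0.263, ωT=0.820876, cosh=1.356267, sinh=0.916221; start (x,ẋ)=(0.293980, 0.750715) → end (x,ẋ)=(0.409137, 0.173640)
phase 4: p=0.9509, T=0.458, ωT=1.429510, cosh=2.208038, sinh=1.968612; start (x,ẋ)=(0.409137, 0.173640) → end (x,ẋ)=(-0.135814, -2.945420)

x = -0.1358, ẋ = -2.9454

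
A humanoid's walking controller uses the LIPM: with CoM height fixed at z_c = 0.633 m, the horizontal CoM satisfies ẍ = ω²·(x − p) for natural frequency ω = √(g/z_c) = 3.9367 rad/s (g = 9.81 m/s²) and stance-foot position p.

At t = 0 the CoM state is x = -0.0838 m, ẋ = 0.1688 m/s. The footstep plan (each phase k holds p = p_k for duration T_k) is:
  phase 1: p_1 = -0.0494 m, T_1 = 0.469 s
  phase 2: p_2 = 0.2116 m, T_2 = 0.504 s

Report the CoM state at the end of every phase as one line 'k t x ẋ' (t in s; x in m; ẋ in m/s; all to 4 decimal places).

1 0.4690 -0.0286 0.1298
2 0.9730 -0.5609 -2.8932

phase 1: p=-0.0494, T=0.469, ωT=1.846312, cosh=3.247114, sinh=3.089296; start (x,ẋ)=(-0.083800, 0.168800) → end (x,ẋ)=(-0.028636, 0.129753)
phase 2: p=0.2116, T=0.504, ωT=1.984097, cosh=3.704990, sinh=3.567486; start (x,ẋ)=(-0.028636, 0.129753) → end (x,ẋ)=(-0.560889, -2.893173)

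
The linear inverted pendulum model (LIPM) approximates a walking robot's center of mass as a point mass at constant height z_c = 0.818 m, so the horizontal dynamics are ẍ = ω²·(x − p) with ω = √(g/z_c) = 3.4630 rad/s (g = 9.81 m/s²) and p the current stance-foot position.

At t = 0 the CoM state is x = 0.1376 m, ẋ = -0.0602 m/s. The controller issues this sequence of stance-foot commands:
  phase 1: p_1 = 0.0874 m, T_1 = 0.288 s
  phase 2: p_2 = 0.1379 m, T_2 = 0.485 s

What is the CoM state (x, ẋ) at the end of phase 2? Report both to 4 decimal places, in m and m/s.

x = 0.2387, ẋ = 0.3655

phase 1: p=0.0874, T=0.288, ωT=0.997344, cosh=1.539965, sinh=1.171107; start (x,ẋ)=(0.137600, -0.060200) → end (x,ẋ)=(0.144348, 0.110882)
phase 2: p=0.1379, T=0.485, ωT=1.679555, cosh=2.774813, sinh=2.588356; start (x,ẋ)=(0.144348, 0.110882) → end (x,ẋ)=(0.238669, 0.365474)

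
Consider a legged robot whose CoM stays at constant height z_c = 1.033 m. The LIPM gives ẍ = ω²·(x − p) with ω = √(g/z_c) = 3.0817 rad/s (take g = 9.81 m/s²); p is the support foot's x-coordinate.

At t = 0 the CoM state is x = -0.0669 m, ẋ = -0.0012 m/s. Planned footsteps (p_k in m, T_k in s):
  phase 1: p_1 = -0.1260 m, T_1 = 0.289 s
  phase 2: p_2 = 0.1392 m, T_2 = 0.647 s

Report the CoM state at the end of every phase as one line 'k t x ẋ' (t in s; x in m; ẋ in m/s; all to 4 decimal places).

phase 1: p=-0.1260, T=0.289, ωT=0.890611, cosh=1.423512, sinh=1.013107; start (x,ẋ)=(-0.066900, -0.001200) → end (x,ẋ)=(-0.042265, 0.182807)
phase 2: p=0.1392, T=0.647, ωT=1.993860, cosh=3.739997, sinh=3.603828; start (x,ẋ)=(-0.042265, 0.182807) → end (x,ẋ)=(-0.325698, -1.331636)

1 0.2890 -0.0423 0.1828
2 0.9360 -0.3257 -1.3316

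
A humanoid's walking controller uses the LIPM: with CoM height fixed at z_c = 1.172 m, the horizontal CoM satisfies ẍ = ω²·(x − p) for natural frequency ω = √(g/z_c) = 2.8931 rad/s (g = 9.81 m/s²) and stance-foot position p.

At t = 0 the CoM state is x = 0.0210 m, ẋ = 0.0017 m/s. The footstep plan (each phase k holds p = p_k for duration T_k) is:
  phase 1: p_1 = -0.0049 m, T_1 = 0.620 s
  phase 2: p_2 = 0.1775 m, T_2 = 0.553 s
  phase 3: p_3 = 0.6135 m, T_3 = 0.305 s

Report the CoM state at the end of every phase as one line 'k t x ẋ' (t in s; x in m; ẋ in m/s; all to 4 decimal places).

phase 1: p=-0.0049, T=0.620, ωT=1.793722, cosh=3.089063, sinh=2.922723; start (x,ẋ)=(0.021000, 0.001700) → end (x,ẋ)=(0.076824, 0.224255)
phase 2: p=0.1775, T=0.553, ωT=1.599884, cosh=2.577190, sinh=2.375270; start (x,ẋ)=(0.076824, 0.224255) → end (x,ẋ)=(0.102155, -0.113886)
phase 3: p=0.6135, T=0.305, ωT=0.882395, cosh=1.415236, sinh=1.001446; start (x,ẋ)=(0.102155, -0.113886) → end (x,ẋ)=(-0.149596, -1.642687)

1 0.6200 0.0768 0.2243
2 1.1730 0.1022 -0.1139
3 1.4780 -0.1496 -1.6427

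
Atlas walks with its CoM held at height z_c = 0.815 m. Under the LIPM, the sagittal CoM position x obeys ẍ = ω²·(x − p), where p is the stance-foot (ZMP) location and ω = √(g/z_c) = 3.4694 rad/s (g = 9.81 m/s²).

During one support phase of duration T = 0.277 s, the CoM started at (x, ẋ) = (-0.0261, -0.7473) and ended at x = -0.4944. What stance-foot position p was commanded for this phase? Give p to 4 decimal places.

ωT = 3.4694·0.277 = 0.961024; cosh(ωT) = 1.498436, sinh(ωT) = 1.115935
x(T) = p + (x₀−p)·cosh(ωT) + (ẋ₀/ω)·sinh(ωT) ⇒ p·(1 − cosh) = x(T) − x₀·cosh − (ẋ₀/ω)·sinh
numerator   = -0.4944 − (-0.0261)·1.498436 − (-0.7473/3.4694)·1.115935 = -0.214921
denominator = 1 − 1.498436 = -0.498436
p = -0.214921 / -0.498436 = 0.4312

p = 0.4312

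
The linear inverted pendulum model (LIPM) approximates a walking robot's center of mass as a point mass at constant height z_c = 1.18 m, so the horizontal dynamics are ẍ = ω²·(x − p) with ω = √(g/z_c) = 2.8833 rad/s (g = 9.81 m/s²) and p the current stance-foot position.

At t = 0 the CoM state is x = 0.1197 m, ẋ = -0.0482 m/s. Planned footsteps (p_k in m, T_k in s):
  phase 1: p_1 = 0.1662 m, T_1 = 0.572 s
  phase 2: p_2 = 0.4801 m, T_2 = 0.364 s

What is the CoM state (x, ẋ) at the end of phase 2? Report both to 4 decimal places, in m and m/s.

x = -0.4939, ẋ = -2.4857

phase 1: p=0.1662, T=0.572, ωT=1.649248, cosh=2.697629, sinh=2.505435; start (x,ẋ)=(0.119700, -0.048200) → end (x,ẋ)=(-0.001123, -0.465938)
phase 2: p=0.4801, T=0.364, ωT=1.049521, cosh=1.603194, sinh=1.253089; start (x,ẋ)=(-0.001123, -0.465938) → end (x,ẋ)=(-0.493892, -2.485663)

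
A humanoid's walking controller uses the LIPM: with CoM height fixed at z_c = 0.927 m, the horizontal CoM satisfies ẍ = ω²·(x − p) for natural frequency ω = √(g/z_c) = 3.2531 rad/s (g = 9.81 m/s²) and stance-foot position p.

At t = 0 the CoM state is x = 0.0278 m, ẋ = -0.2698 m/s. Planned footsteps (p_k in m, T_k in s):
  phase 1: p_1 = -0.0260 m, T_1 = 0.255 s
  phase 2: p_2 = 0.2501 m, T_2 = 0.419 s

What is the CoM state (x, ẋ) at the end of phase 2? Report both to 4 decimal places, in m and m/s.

x = -0.4476, ẋ = -2.0896

phase 1: p=-0.0260, T=0.255, ωT=0.829541, cosh=1.364257, sinh=0.928008; start (x,ẋ)=(0.027800, -0.269800) → end (x,ẋ)=(-0.029568, -0.205660)
phase 2: p=0.2501, T=0.419, ωT=1.363049, cosh=2.081985, sinh=1.826106; start (x,ẋ)=(-0.029568, -0.205660) → end (x,ẋ)=(-0.447611, -2.089552)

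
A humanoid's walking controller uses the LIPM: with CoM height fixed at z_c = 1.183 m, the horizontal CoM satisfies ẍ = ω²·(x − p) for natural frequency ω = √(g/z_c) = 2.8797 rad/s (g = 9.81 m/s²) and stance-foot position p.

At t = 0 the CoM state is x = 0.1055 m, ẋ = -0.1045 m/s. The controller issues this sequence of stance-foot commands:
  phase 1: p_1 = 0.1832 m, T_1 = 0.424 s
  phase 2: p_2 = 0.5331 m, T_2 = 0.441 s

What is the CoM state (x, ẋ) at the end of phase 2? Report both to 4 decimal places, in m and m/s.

x = -0.8288, ẋ = -3.6289

phase 1: p=0.1832, T=0.424, ωT=1.220993, cosh=1.842745, sinh=1.547807; start (x,ẋ)=(0.105500, -0.104500) → end (x,ẋ)=(-0.016149, -0.538893)
phase 2: p=0.5331, T=0.441, ωT=1.269948, cosh=1.920756, sinh=1.639910; start (x,ẋ)=(-0.016149, -0.538893) → end (x,ẋ)=(-0.828758, -3.628882)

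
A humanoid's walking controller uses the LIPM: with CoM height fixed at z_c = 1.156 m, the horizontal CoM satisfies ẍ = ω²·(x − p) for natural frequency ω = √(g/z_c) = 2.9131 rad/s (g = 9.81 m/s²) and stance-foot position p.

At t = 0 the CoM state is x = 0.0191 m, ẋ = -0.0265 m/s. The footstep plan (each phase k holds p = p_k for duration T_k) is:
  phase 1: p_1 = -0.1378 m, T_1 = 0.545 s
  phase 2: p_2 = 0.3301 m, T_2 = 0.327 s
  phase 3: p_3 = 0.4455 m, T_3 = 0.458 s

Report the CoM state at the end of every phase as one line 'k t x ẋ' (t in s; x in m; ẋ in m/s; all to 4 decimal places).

1 0.5450 0.2407 1.0038
2 0.8720 0.5772 1.2074
3 1.3300 1.4451 3.1288

phase 1: p=-0.1378, T=0.545, ωT=1.587640, cosh=2.548297, sinh=2.343890; start (x,ẋ)=(0.019100, -0.026500) → end (x,ẋ)=(0.240706, 1.003781)
phase 2: p=0.3301, T=0.327, ωT=0.952584, cosh=1.489071, sinh=1.103328; start (x,ẋ)=(0.240706, 1.003781) → end (x,ẋ)=(0.577165, 1.207379)
phase 3: p=0.4455, T=0.458, ωT=1.334200, cosh=2.030163, sinh=1.766794; start (x,ẋ)=(0.577165, 1.207379) → end (x,ẋ)=(1.445076, 3.128835)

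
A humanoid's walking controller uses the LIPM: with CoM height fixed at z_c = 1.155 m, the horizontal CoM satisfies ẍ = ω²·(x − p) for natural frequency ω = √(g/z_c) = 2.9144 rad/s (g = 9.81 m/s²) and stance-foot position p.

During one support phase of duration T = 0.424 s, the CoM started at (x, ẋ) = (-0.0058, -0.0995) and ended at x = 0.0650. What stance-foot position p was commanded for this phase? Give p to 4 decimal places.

p = -0.1497

ωT = 2.9144·0.424 = 1.235706; cosh(ωT) = 1.865718, sinh(ωT) = 1.575088
x(T) = p + (x₀−p)·cosh(ωT) + (ẋ₀/ω)·sinh(ωT) ⇒ p·(1 − cosh) = x(T) − x₀·cosh − (ẋ₀/ω)·sinh
numerator   = 0.0650 − (-0.0058)·1.865718 − (-0.0995/2.9144)·1.575088 = 0.129596
denominator = 1 − 1.865718 = -0.865718
p = 0.129596 / -0.865718 = -0.1497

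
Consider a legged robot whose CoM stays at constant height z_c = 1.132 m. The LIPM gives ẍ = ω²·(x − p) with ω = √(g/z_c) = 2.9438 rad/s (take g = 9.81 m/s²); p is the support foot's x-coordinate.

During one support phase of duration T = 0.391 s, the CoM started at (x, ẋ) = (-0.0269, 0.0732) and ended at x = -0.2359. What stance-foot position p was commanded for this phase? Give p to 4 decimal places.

ωT = 2.9438·0.391 = 1.151026; cosh(ωT) = 1.738873, sinh(ωT) = 1.422561
x(T) = p + (x₀−p)·cosh(ωT) + (ẋ₀/ω)·sinh(ωT) ⇒ p·(1 − cosh) = x(T) − x₀·cosh − (ẋ₀/ω)·sinh
numerator   = -0.2359 − (-0.0269)·1.738873 − (0.0732/2.9438)·1.422561 = -0.224497
denominator = 1 − 1.738873 = -0.738873
p = -0.224497 / -0.738873 = 0.3038

p = 0.3038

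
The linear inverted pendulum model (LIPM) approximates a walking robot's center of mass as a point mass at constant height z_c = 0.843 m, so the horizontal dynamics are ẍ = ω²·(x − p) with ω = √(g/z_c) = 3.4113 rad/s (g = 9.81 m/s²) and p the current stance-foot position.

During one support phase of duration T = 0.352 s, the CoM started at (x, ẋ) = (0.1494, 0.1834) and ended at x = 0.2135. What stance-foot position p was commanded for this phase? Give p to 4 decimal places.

p = 0.1705

ωT = 3.4113·0.352 = 1.200778; cosh(ωT) = 1.811830, sinh(ωT) = 1.510870
x(T) = p + (x₀−p)·cosh(ωT) + (ẋ₀/ω)·sinh(ωT) ⇒ p·(1 − cosh) = x(T) − x₀·cosh − (ẋ₀/ω)·sinh
numerator   = 0.2135 − (0.1494)·1.811830 − (0.1834/3.4113)·1.510870 = -0.138416
denominator = 1 − 1.811830 = -0.811830
p = -0.138416 / -0.811830 = 0.1705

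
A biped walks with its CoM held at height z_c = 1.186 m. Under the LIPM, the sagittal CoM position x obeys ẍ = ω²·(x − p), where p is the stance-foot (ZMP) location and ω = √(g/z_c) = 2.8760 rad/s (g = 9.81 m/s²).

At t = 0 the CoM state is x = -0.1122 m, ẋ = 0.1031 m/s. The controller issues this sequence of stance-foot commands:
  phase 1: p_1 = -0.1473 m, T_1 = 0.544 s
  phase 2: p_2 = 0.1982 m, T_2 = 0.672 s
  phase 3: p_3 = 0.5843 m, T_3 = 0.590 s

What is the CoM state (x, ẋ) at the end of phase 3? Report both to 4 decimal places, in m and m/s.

x = -0.6284, ẋ = -3.2579

phase 1: p=-0.1473, T=0.544, ωT=1.564544, cosh=2.494839, sinh=2.285656; start (x,ẋ)=(-0.112200, 0.103100) → end (x,ẋ)=(0.022206, 0.487949)
phase 2: p=0.1982, T=0.672, ωT=1.932672, cosh=3.526352, sinh=3.381591; start (x,ẋ)=(0.022206, 0.487949) → end (x,ẋ)=(0.151312, 0.009059)
phase 3: p=0.5843, T=0.590, ωT=1.696840, cosh=2.819969, sinh=2.636708; start (x,ẋ)=(0.151312, 0.009059) → end (x,ẋ)=(-0.628407, -3.257875)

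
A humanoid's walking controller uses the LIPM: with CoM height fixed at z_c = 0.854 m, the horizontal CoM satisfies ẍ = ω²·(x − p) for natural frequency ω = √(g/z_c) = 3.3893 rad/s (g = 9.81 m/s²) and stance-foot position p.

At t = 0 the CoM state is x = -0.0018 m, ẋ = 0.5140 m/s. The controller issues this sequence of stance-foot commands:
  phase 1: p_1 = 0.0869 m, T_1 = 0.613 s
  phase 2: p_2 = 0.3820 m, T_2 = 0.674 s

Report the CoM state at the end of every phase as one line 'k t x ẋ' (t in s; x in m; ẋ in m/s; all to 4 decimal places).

1 0.6130 0.3232 0.9029
2 1.2870 1.3848 3.5112

phase 1: p=0.0869, T=0.613, ωT=2.077641, cosh=4.055417, sinh=3.930191; start (x,ẋ)=(-0.001800, 0.514000) → end (x,ẋ)=(0.323213, 0.902947)
phase 2: p=0.3820, T=0.674, ωT=2.284388, cosh=4.960757, sinh=4.858920; start (x,ẋ)=(0.323213, 0.902947) → end (x,ẋ)=(1.384841, 3.511172)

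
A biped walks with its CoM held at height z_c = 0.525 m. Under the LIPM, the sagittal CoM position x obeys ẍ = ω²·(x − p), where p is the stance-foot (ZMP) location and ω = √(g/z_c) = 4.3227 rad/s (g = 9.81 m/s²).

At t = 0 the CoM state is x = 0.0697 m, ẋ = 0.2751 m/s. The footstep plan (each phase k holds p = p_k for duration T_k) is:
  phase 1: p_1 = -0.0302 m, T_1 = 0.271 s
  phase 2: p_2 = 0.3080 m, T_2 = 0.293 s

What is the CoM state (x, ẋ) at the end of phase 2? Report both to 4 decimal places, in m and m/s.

x = 0.5981, ẋ = 1.6525

phase 1: p=-0.0302, T=0.271, ωT=1.171452, cosh=1.768295, sinh=1.458378; start (x,ẋ)=(0.069700, 0.275100) → end (x,ẋ)=(0.239265, 1.116241)
phase 2: p=0.3080, T=0.293, ωT=1.266551, cosh=1.915197, sinh=1.633395; start (x,ẋ)=(0.239265, 1.116241) → end (x,ẋ)=(0.598147, 1.652506)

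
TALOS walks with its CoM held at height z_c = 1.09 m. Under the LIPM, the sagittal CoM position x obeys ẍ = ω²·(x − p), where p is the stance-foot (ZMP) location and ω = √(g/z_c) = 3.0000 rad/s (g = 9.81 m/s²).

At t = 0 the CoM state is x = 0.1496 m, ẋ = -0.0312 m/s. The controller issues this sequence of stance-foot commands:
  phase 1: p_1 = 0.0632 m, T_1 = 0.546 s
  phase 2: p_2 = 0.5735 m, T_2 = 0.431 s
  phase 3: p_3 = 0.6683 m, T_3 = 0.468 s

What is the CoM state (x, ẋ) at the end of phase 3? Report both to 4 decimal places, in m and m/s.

x = -0.4377, ẋ = -3.1489

phase 1: p=0.0632, T=0.546, ωT=1.638000, cosh=2.669619, sinh=2.475251; start (x,ẋ)=(0.149600, -0.031200) → end (x,ẋ)=(0.268112, 0.558293)
phase 2: p=0.5735, T=0.431, ωT=1.293000, cosh=1.959074, sinh=1.684628; start (x,ẋ)=(0.268112, 0.558293) → end (x,ẋ)=(0.288728, -0.449656)
phase 3: p=0.6683, T=0.468, ωT=1.404000, cosh=2.158533, sinh=1.912920; start (x,ẋ)=(0.288728, -0.449656) → end (x,ẋ)=(-0.437736, -3.148867)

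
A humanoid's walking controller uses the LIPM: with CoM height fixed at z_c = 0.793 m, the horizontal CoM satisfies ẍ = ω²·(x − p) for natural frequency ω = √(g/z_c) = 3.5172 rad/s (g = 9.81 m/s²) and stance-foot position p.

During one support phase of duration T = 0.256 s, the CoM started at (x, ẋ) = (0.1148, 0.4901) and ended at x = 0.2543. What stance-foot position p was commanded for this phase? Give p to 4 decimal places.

ωT = 3.5172·0.256 = 0.900403; cosh(ωT) = 1.433500, sinh(ωT) = 1.027095
x(T) = p + (x₀−p)·cosh(ωT) + (ẋ₀/ω)·sinh(ωT) ⇒ p·(1 − cosh) = x(T) − x₀·cosh − (ẋ₀/ω)·sinh
numerator   = 0.2543 − (0.1148)·1.433500 − (0.4901/3.5172)·1.027095 = -0.053385
denominator = 1 − 1.433500 = -0.433500
p = -0.053385 / -0.433500 = 0.1231

p = 0.1231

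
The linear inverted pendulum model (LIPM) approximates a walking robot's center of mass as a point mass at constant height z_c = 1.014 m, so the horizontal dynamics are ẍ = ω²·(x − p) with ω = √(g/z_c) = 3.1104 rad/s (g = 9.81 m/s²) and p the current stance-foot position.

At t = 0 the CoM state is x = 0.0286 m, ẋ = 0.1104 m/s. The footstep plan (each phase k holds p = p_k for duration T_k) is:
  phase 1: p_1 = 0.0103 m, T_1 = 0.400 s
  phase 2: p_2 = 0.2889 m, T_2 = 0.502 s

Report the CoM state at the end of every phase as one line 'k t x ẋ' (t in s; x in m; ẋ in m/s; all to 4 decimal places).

1 0.4000 0.1012 0.2980
2 0.9020 0.0401 -0.5888

phase 1: p=0.0103, T=0.400, ωT=1.244160, cosh=1.879101, sinh=1.590918; start (x,ẋ)=(0.028600, 0.110400) → end (x,ẋ)=(0.101155, 0.298008)
phase 2: p=0.2889, T=0.502, ωT=1.561421, cosh=2.487713, sinh=2.277875; start (x,ẋ)=(0.101155, 0.298008) → end (x,ẋ)=(0.040089, -0.588831)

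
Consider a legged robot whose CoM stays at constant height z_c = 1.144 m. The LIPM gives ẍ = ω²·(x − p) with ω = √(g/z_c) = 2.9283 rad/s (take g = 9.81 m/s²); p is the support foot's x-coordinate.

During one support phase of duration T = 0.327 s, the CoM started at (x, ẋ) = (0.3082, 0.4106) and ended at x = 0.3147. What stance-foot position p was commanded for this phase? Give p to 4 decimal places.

ωT = 2.9283·0.327 = 0.957554; cosh(ωT) = 1.494573, sinh(ωT) = 1.110743
x(T) = p + (x₀−p)·cosh(ωT) + (ẋ₀/ω)·sinh(ωT) ⇒ p·(1 − cosh) = x(T) − x₀·cosh − (ẋ₀/ω)·sinh
numerator   = 0.3147 − (0.3082)·1.494573 − (0.4106/2.9283)·1.110743 = -0.301674
denominator = 1 − 1.494573 = -0.494573
p = -0.301674 / -0.494573 = 0.6100

p = 0.6100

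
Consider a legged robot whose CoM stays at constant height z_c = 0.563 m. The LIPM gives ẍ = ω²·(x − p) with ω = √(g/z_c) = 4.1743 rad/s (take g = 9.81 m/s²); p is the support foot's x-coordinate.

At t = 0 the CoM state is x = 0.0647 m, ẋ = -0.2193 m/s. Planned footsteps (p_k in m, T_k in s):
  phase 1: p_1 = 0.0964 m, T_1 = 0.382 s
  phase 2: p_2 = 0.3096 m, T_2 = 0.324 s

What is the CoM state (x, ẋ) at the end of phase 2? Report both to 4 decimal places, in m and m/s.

phase 1: p=0.0964, T=0.382, ωT=1.594583, cosh=2.564633, sinh=2.361640; start (x,ẋ)=(0.064700, -0.219300) → end (x,ẋ)=(-0.108969, -0.874929)
phase 2: p=0.3096, T=0.324, ωT=1.352473, cosh=2.062789, sinh=1.804189; start (x,ẋ)=(-0.108969, -0.874929) → end (x,ẋ)=(-0.931976, -4.957133)

x = -0.9320, ẋ = -4.9571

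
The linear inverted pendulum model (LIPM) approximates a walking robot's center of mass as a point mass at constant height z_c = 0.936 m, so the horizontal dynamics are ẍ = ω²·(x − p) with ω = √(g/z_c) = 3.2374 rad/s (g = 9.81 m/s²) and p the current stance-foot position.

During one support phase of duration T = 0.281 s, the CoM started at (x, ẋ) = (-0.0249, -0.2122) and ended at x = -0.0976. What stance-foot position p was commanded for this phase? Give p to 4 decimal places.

ωT = 3.2374·0.281 = 0.909709; cosh(ωT) = 1.443121, sinh(ωT) = 1.040480
x(T) = p + (x₀−p)·cosh(ωT) + (ẋ₀/ω)·sinh(ωT) ⇒ p·(1 − cosh) = x(T) − x₀·cosh − (ẋ₀/ω)·sinh
numerator   = -0.0976 − (-0.0249)·1.443121 − (-0.2122/3.2374)·1.040480 = 0.006533
denominator = 1 − 1.443121 = -0.443121
p = 0.006533 / -0.443121 = -0.0147

p = -0.0147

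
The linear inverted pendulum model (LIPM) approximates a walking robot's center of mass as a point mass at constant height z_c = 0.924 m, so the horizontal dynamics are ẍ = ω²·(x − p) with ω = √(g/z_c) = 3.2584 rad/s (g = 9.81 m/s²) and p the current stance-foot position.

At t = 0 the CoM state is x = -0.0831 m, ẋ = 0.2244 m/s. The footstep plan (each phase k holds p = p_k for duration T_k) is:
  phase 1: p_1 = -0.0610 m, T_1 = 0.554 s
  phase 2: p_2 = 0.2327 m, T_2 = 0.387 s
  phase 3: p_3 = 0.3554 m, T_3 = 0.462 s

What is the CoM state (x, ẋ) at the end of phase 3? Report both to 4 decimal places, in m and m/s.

x = -0.0184, ẋ = -1.0659

phase 1: p=-0.0610, T=0.554, ωT=1.805154, cosh=3.122677, sinh=2.958228; start (x,ẋ)=(-0.083100, 0.224400) → end (x,ẋ)=(0.073717, 0.487705)
phase 2: p=0.2327, T=0.387, ωT=1.261001, cosh=1.906161, sinh=1.622791; start (x,ẋ)=(0.073717, 0.487705) → end (x,ẋ)=(0.172545, 0.088987)
phase 3: p=0.3554, T=0.462, ωT=1.505381, cosh=2.363901, sinh=2.141968; start (x,ẋ)=(0.172545, 0.088987) → end (x,ẋ)=(-0.018354, -1.065859)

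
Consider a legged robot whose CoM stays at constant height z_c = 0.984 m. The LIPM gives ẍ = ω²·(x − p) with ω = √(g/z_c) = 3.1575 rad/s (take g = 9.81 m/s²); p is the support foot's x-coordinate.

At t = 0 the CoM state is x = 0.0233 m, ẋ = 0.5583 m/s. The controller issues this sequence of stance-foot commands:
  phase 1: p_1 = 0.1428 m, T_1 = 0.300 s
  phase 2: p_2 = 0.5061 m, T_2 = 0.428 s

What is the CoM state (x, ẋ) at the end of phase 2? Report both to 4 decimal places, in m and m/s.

phase 1: p=0.1428, T=0.300, ωT=0.947250, cosh=1.483207, sinh=1.095401; start (x,ẋ)=(0.023300, 0.558300) → end (x,ẋ)=(0.159242, 0.414756)
phase 2: p=0.5061, T=0.428, ωT=1.351410, cosh=2.060872, sinh=1.801997; start (x,ẋ)=(0.159242, 0.414756) → end (x,ẋ)=(0.027974, -1.118792)

x = 0.0280, ẋ = -1.1188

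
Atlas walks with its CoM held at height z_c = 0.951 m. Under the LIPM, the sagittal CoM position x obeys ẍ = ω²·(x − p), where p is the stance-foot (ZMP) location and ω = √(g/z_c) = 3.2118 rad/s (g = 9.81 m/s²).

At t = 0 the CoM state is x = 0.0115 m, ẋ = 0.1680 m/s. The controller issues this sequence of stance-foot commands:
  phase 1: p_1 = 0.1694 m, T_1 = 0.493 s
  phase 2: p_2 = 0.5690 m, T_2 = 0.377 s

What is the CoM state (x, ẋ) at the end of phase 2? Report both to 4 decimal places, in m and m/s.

phase 1: p=0.1694, T=0.493, ωT=1.583417, cosh=2.538424, sinh=2.333152; start (x,ẋ)=(0.011500, 0.168000) → end (x,ẋ)=(-0.109377, -0.756787)
phase 2: p=0.5690, T=0.377, ωT=1.210849, cosh=1.827138, sinh=1.529194; start (x,ẋ)=(-0.109377, -0.756787) → end (x,ẋ)=(-1.030807, -4.714577)

x = -1.0308, ẋ = -4.7146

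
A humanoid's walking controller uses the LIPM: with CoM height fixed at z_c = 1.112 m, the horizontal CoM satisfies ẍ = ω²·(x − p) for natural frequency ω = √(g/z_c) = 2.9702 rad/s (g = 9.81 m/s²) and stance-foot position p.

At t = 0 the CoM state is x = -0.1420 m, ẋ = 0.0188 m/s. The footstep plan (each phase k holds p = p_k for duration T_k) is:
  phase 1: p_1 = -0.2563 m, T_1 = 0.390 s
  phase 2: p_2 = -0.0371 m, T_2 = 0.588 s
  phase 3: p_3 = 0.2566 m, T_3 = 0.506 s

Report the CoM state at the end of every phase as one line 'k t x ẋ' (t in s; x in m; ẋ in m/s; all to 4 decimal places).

1 0.3900 -0.0473 0.5202
2 0.9780 0.4198 1.4529
3 1.4840 1.6864 4.4622

phase 1: p=-0.2563, T=0.390, ωT=1.158378, cosh=1.749379, sinh=1.435384; start (x,ẋ)=(-0.142000, 0.018800) → end (x,ẋ)=(-0.047261, 0.520192)
phase 2: p=-0.0371, T=0.588, ωT=1.746478, cosh=2.954378, sinh=2.779991; start (x,ẋ)=(-0.047261, 0.520192) → end (x,ẋ)=(0.419761, 1.452947)
phase 3: p=0.2566, T=0.506, ωT=1.502921, cosh=2.358640, sinh=2.136160; start (x,ẋ)=(0.419761, 1.452947) → end (x,ẋ)=(1.686395, 4.462209)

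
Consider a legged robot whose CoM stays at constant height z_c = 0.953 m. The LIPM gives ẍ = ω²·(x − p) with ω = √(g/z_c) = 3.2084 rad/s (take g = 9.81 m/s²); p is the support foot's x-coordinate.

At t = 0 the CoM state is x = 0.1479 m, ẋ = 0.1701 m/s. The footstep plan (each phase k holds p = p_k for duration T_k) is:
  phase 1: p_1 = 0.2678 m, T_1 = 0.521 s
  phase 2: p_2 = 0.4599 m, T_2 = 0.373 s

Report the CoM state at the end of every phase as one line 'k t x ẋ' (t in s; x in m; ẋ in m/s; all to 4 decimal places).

1 0.5210 0.0736 -0.5187
2 0.8940 -0.4807 -2.8001

phase 1: p=0.2678, T=0.521, ωT=1.671576, cosh=2.754250, sinh=2.566299; start (x,ẋ)=(0.147900, 0.170100) → end (x,ẋ)=(0.073623, -0.518724)
phase 2: p=0.4599, T=0.373, ωT=1.196733, cosh=1.805734, sinh=1.503554; start (x,ẋ)=(0.073623, -0.518724) → end (x,ẋ)=(-0.480703, -2.800079)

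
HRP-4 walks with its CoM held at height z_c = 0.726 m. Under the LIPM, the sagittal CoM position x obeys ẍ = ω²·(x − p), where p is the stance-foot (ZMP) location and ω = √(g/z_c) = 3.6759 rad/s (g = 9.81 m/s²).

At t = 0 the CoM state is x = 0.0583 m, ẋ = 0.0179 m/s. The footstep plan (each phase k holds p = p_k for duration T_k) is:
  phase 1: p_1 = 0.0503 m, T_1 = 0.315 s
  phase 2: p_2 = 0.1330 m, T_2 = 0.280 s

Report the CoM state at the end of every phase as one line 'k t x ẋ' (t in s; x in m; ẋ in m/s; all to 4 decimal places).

1 0.3150 0.0713 0.0735
2 0.5950 0.0600 -0.1610

phase 1: p=0.0503, T=0.315, ωT=1.157909, cosh=1.748706, sinh=1.434563; start (x,ẋ)=(0.058300, 0.017900) → end (x,ẋ)=(0.071275, 0.073488)
phase 2: p=0.1330, T=0.280, ωT=1.029252, cosh=1.578123, sinh=1.220849; start (x,ẋ)=(0.071275, 0.073488) → end (x,ẋ)=(0.059998, -0.161029)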